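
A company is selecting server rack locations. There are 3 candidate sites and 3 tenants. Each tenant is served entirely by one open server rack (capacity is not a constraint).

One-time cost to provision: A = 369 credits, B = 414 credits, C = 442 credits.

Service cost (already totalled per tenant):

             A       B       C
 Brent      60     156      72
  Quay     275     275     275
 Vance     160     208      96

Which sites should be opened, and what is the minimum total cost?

Open A only; minimum total cost 864.

For any fixed open set, each tenant goes to its cheapest open site; total = fixed + service.
{A}: Brent→A 60, Quay→A 275, Vance→A 160. Service 495; fixed 369; total 864.
{C}: Brent→C 72, Quay→C 275, Vance→C 96. Service 443; fixed 442; total 885.
{B}: Brent→B 156, Quay→B 275, Vance→B 208. Service 639; fixed 414; total 1053.
{A, B, C}: service 431 + fixed 1225 = 1656
No other subset beats 864.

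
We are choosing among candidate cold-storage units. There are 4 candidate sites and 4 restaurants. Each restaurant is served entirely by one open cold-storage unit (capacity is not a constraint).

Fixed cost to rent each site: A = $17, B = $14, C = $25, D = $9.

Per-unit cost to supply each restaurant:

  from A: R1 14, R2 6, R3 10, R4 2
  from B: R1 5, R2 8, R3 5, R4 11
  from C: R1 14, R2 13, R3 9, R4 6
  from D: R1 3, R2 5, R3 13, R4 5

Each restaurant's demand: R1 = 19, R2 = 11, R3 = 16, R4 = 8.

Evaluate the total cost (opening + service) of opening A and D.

Each restaurant is assigned to its cheapest site among the open ones.
{A, D}: R1→D 3·19=57, R2→D 5·11=55, R3→A 10·16=160, R4→A 2·8=16. Service 288; fixed 26; total 314.

Total cost: 314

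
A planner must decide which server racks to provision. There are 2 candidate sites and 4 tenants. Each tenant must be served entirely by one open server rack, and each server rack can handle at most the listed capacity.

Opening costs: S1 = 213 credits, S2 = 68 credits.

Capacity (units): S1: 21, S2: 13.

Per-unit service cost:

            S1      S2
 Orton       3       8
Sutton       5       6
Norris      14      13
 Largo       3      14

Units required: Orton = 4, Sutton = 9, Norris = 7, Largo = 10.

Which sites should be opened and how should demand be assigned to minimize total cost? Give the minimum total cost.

Minimum total cost: 475

Open {S1, S2}: Orton→S1 3·4=12, Sutton→S2 6·9=54, Norris→S1 14·7=98, Largo→S1 3·10=30.
Loads: S1 carries 21/21, S2 carries 9/13. Service 194; fixed 281; total 475.
Next best feasible plan costs 479.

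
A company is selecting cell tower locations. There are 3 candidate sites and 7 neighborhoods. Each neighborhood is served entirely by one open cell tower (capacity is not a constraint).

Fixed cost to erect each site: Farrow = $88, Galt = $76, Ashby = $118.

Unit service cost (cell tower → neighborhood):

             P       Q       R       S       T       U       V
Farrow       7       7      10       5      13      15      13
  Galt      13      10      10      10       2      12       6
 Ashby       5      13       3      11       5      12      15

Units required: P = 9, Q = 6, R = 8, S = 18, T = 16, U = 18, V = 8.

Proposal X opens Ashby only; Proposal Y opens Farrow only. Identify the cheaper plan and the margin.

Proposal X: {Ashby}: P→Ashby 5·9=45, Q→Ashby 13·6=78, R→Ashby 3·8=24, S→Ashby 11·18=198, T→Ashby 5·16=80, U→Ashby 12·18=216, V→Ashby 15·8=120. Service 761; fixed 118; total 879.
Proposal Y: {Farrow}: P→Farrow 7·9=63, Q→Farrow 7·6=42, R→Farrow 10·8=80, S→Farrow 5·18=90, T→Farrow 13·16=208, U→Farrow 15·18=270, V→Farrow 13·8=104. Service 857; fixed 88; total 945.
Difference: |879 − 945| = 66.

Proposal X is cheaper by 66.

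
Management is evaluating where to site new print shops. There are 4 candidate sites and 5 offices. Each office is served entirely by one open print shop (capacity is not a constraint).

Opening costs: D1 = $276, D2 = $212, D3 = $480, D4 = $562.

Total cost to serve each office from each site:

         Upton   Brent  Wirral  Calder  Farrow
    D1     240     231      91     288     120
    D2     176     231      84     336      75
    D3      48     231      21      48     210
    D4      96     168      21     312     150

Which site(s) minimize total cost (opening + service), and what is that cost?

For any fixed open set, each office goes to its cheapest open site; total = fixed + service.
{D3}: Upton→D3 48, Brent→D3 231, Wirral→D3 21, Calder→D3 48, Farrow→D3 210. Service 558; fixed 480; total 1038.
{D2}: service 902 + fixed 212 = 1114
{D2, D3}: Upton→D3 48, Brent→D2 231, Wirral→D3 21, Calder→D3 48, Farrow→D2 75. Service 423; fixed 692; total 1115.
{D1, D2, D3, D4}: service 360 + fixed 1530 = 1890
No other subset beats 1038.

Open D3 only; minimum total cost 1038.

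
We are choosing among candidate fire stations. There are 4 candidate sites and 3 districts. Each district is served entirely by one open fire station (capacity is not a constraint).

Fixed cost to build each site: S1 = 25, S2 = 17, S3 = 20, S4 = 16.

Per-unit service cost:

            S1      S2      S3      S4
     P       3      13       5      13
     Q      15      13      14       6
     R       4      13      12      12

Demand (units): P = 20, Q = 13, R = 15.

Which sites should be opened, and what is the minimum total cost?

For any fixed open set, each district goes to its cheapest open site; total = fixed + service.
{S1, S4}: P→S1 3·20=60, Q→S4 6·13=78, R→S1 4·15=60. Service 198; fixed 41; total 239.
{S1, S2, S4}: service 198 + fixed 58 = 256
{S1, S3, S4}: service 198 + fixed 61 = 259
{S1, S2, S3, S4}: service 198 + fixed 78 = 276
No other subset beats 239.

Open S1 and S4; minimum total cost 239.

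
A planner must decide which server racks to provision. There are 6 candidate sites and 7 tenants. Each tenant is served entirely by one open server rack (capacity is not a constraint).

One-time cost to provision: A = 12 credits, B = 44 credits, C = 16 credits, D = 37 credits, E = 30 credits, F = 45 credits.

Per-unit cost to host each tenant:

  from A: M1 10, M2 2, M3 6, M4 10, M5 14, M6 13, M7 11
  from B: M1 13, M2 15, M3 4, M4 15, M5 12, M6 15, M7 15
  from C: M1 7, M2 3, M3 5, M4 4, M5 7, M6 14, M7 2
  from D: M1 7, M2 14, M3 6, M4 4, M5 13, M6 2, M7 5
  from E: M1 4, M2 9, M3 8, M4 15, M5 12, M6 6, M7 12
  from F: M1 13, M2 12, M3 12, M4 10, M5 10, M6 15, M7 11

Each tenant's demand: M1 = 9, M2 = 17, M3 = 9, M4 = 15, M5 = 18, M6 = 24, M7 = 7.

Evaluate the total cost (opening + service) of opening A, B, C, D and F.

Total cost: 535

Each tenant is assigned to its cheapest site among the open ones.
{A, B, C, D, F}: M1→C 7·9=63, M2→A 2·17=34, M3→B 4·9=36, M4→C 4·15=60, M5→C 7·18=126, M6→D 2·24=48, M7→C 2·7=14. Service 381; fixed 154; total 535.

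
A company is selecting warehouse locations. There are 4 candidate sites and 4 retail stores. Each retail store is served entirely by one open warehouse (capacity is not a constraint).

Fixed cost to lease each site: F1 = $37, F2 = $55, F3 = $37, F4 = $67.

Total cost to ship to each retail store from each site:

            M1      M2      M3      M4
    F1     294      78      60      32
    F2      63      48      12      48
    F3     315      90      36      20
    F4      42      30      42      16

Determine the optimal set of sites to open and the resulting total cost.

Open F4 only; minimum total cost 197.

For any fixed open set, each retail store goes to its cheapest open site; total = fixed + service.
{F4}: M1→F4 42, M2→F4 30, M3→F4 42, M4→F4 16. Service 130; fixed 67; total 197.
{F2, F4}: M1→F4 42, M2→F4 30, M3→F2 12, M4→F4 16. Service 100; fixed 122; total 222.
{F2}: service 171 + fixed 55 = 226
{F1, F2, F3, F4}: service 100 + fixed 196 = 296
(All 15 nonempty subsets were checked; F4 only is lowest.)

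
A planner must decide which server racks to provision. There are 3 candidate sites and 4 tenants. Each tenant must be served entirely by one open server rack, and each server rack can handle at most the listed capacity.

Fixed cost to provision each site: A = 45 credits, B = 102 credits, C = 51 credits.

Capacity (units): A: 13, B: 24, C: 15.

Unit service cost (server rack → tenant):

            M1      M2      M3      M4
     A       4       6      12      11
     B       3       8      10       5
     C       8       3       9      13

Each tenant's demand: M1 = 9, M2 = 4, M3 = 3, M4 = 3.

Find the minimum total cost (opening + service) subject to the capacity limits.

Minimum total cost: 204

Open {A, C}: M1→A 4·9=36, M2→C 3·4=12, M3→C 9·3=27, M4→A 11·3=33.
Loads: A carries 12/13, C carries 7/15. Service 108; fixed 96; total 204.
Next best feasible plan costs 206.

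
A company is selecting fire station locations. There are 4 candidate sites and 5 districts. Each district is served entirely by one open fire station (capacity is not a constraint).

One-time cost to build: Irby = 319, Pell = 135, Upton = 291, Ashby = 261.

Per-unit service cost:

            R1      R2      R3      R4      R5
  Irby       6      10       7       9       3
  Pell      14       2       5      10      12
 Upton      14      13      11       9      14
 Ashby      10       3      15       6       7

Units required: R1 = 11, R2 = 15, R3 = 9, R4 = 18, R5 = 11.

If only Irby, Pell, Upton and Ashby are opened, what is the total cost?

Each district is assigned to its cheapest site among the open ones.
{Irby, Pell, Upton, Ashby}: R1→Irby 6·11=66, R2→Pell 2·15=30, R3→Pell 5·9=45, R4→Ashby 6·18=108, R5→Irby 3·11=33. Service 282; fixed 1006; total 1288.

Total cost: 1288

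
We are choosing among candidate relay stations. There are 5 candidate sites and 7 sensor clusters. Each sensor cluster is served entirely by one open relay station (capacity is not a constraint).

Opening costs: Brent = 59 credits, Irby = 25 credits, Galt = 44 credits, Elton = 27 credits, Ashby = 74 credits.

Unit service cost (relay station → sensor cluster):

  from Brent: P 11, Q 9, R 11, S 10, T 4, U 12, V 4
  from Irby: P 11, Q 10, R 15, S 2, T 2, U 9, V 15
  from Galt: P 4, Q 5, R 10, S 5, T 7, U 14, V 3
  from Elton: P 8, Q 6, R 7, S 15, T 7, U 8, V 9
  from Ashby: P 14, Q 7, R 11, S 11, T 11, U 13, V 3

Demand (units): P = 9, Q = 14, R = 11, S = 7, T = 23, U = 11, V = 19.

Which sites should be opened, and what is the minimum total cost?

Open Irby, Galt and Elton; minimum total cost 484.

For any fixed open set, each sensor cluster goes to its cheapest open site; total = fixed + service.
{Irby, Galt, Elton}: P→Galt 4·9=36, Q→Galt 5·14=70, R→Elton 7·11=77, S→Irby 2·7=14, T→Irby 2·23=46, U→Elton 8·11=88, V→Galt 3·19=57. Service 388; fixed 96; total 484.
{Irby, Galt}: P→Galt 4·9=36, Q→Galt 5·14=70, R→Galt 10·11=110, S→Irby 2·7=14, T→Irby 2·23=46, U→Irby 9·11=99, V→Galt 3·19=57. Service 432; fixed 69; total 501.
{Brent, Irby, Galt, Elton}: service 388 + fixed 155 = 543
{Brent, Irby, Galt, Elton, Ashby}: P→Galt 4·9=36, Q→Galt 5·14=70, R→Elton 7·11=77, S→Irby 2·7=14, T→Irby 2·23=46, U→Elton 8·11=88, V→Galt 3·19=57. Service 388; fixed 229; total 617.
No other subset beats 484.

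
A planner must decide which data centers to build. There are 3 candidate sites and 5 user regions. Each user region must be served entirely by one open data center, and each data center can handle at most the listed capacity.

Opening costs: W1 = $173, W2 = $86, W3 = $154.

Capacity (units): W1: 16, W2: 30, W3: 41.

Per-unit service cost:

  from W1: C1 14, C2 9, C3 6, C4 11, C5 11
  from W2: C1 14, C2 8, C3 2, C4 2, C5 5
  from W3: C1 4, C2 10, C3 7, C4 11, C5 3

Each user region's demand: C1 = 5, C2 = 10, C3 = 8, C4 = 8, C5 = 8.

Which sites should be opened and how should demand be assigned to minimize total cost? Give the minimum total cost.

Open {W2, W3}: C1→W3 4·5=20, C2→W2 8·10=80, C3→W2 2·8=16, C4→W2 2·8=16, C5→W3 3·8=24.
Loads: W2 carries 26/30, W3 carries 13/41. Service 156; fixed 240; total 396.
Next best feasible plan costs 416.

Minimum total cost: 396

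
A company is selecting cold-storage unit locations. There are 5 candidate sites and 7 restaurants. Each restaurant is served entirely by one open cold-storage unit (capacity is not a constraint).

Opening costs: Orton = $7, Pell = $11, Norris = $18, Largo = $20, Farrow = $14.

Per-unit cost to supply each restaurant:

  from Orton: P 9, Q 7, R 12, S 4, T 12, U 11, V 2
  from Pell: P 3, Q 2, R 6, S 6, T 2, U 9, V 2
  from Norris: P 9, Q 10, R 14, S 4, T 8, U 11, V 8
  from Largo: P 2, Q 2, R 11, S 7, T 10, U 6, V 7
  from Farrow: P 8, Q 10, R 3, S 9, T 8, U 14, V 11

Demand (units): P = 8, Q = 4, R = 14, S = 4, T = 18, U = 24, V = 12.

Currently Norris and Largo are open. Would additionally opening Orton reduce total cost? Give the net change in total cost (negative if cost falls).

Current service cost with {Norris, Largo}: 566.
Adding Orton: each restaurant re-picks its cheapest; new service cost 506, saving 60.
Extra fixed cost: 7. Net change = 7 − 60 = -53.
(Totals: 604 → 551.)

Yes — net change −53 (cost falls by 53).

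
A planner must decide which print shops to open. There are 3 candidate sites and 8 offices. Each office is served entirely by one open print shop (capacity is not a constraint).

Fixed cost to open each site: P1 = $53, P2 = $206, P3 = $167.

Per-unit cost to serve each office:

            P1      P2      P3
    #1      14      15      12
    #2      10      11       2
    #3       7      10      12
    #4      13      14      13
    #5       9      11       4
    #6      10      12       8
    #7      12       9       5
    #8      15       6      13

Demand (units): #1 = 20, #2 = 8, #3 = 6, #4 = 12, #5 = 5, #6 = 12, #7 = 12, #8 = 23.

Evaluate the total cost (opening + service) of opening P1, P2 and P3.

Each office is assigned to its cheapest site among the open ones.
{P1, P2, P3}: #1→P3 12·20=240, #2→P3 2·8=16, #3→P1 7·6=42, #4→P1 13·12=156, #5→P3 4·5=20, #6→P3 8·12=96, #7→P3 5·12=60, #8→P2 6·23=138. Service 768; fixed 426; total 1194.

Total cost: 1194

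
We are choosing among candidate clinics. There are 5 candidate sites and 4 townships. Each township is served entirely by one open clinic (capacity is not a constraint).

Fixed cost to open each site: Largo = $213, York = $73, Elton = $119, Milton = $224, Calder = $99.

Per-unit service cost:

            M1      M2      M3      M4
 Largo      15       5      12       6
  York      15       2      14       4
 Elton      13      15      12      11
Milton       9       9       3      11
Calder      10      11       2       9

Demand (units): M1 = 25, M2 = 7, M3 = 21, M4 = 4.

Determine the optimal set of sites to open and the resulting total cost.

Open York and Calder; minimum total cost 494.

For any fixed open set, each township goes to its cheapest open site; total = fixed + service.
{York, Calder}: M1→Calder 10·25=250, M2→York 2·7=14, M3→Calder 2·21=42, M4→York 4·4=16. Service 322; fixed 172; total 494.
{Calder}: service 405 + fixed 99 = 504
{York, Elton, Calder}: service 322 + fixed 291 = 613
{Largo, York, Elton, Milton, Calder}: M1→Milton 9·25=225, M2→York 2·7=14, M3→Calder 2·21=42, M4→York 4·4=16. Service 297; fixed 728; total 1025.
No other subset beats 494.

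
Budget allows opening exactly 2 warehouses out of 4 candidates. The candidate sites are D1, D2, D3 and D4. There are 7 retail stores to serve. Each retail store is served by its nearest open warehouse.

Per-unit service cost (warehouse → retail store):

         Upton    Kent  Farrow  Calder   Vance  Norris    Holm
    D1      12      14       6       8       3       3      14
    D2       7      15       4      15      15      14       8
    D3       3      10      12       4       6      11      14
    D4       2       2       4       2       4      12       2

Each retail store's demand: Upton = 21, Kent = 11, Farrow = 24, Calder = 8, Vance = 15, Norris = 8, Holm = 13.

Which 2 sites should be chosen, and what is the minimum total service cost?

With exactly 2 open, each retail store uses its cheapest among the chosen.
{D1, D4}: Upton→D4 2·21=42, Kent→D4 2·11=22, Farrow→D4 4·24=96, Calder→D4 2·8=16, Vance→D1 3·15=45, Norris→D1 3·8=24, Holm→D4 2·13=26. Service cost 271.
{D3, D4}: service cost 350
{D2, D4}: service cost 358
Among all 6 size-2 choices, {D1, D4} is lowest.

Choose D1 and D4; total service cost 271.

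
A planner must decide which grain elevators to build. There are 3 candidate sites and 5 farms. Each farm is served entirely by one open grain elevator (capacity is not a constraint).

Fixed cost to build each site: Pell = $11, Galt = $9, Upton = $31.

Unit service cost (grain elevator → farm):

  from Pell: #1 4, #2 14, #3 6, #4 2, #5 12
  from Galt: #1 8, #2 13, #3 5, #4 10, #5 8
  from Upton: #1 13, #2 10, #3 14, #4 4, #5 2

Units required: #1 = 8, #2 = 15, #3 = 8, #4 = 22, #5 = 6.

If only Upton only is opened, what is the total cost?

Each farm is assigned to its cheapest site among the open ones.
{Upton}: #1→Upton 13·8=104, #2→Upton 10·15=150, #3→Upton 14·8=112, #4→Upton 4·22=88, #5→Upton 2·6=12. Service 466; fixed 31; total 497.

Total cost: 497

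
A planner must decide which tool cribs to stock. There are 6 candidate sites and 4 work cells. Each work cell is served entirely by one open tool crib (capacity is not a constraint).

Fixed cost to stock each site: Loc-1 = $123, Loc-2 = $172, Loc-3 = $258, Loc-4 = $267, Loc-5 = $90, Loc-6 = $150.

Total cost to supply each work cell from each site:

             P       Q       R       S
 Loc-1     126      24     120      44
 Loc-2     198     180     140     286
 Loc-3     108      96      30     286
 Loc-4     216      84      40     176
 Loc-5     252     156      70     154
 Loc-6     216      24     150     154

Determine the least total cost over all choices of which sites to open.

Minimum total cost: 437

For any fixed open set, each work cell goes to its cheapest open site; total = fixed + service.
{Loc-1}: P→Loc-1 126, Q→Loc-1 24, R→Loc-1 120, S→Loc-1 44. Service 314; fixed 123; total 437.
{Loc-1, Loc-5}: service 264 + fixed 213 = 477
{Loc-1, Loc-3}: service 206 + fixed 381 = 587
{Loc-1, Loc-2, Loc-3, Loc-4, Loc-5, Loc-6}: service 206 + fixed 1060 = 1266
No other subset beats 437.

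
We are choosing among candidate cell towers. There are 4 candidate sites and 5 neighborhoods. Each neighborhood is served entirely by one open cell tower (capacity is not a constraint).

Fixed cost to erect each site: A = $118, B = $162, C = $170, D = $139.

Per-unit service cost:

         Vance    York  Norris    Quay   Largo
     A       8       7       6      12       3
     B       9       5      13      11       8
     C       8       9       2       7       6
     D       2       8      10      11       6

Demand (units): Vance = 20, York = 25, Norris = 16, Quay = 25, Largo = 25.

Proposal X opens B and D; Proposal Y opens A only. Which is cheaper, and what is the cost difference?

Proposal Y is cheaper by 127.

Proposal X: {B, D}: Vance→D 2·20=40, York→B 5·25=125, Norris→D 10·16=160, Quay→B 11·25=275, Largo→D 6·25=150. Service 750; fixed 301; total 1051.
Proposal Y: {A}: Vance→A 8·20=160, York→A 7·25=175, Norris→A 6·16=96, Quay→A 12·25=300, Largo→A 3·25=75. Service 806; fixed 118; total 924.
Difference: |1051 − 924| = 127.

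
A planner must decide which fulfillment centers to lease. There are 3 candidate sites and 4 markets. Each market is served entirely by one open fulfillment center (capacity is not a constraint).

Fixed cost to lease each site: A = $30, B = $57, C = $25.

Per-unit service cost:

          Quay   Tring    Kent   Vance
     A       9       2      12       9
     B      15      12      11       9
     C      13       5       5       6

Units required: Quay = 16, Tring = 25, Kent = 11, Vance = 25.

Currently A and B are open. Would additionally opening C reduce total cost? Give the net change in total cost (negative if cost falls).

Yes — net change −116 (cost falls by 116).

Current service cost with {A, B}: 540.
Adding C: each market re-picks its cheapest; new service cost 399, saving 141.
Extra fixed cost: 25. Net change = 25 − 141 = -116.
(Totals: 627 → 511.)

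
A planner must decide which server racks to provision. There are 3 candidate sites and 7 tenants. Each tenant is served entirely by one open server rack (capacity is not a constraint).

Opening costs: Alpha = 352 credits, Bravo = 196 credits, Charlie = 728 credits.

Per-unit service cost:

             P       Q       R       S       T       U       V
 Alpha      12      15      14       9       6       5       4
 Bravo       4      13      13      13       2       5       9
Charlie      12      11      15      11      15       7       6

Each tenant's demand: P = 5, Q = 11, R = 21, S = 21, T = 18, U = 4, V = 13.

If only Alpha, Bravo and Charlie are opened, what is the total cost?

Each tenant is assigned to its cheapest site among the open ones.
{Alpha, Bravo, Charlie}: P→Bravo 4·5=20, Q→Charlie 11·11=121, R→Bravo 13·21=273, S→Alpha 9·21=189, T→Bravo 2·18=36, U→Alpha 5·4=20, V→Alpha 4·13=52. Service 711; fixed 1276; total 1987.

Total cost: 1987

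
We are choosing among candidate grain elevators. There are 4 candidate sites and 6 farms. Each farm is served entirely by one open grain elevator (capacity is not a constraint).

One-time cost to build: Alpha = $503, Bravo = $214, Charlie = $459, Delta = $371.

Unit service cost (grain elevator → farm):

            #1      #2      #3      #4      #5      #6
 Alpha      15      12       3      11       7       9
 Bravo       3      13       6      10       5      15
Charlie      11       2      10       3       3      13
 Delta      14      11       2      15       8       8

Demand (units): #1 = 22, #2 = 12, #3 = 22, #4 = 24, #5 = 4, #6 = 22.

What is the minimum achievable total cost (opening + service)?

Minimum total cost: 1158

For any fixed open set, each farm goes to its cheapest open site; total = fixed + service.
{Bravo}: #1→Bravo 3·22=66, #2→Bravo 13·12=156, #3→Bravo 6·22=132, #4→Bravo 10·24=240, #5→Bravo 5·4=20, #6→Bravo 15·22=330. Service 944; fixed 214; total 1158.
{Bravo, Delta}: service 678 + fixed 585 = 1263
{Bravo, Charlie}: service 592 + fixed 673 = 1265
{Alpha, Bravo, Charlie, Delta}: #1→Bravo 3·22=66, #2→Charlie 2·12=24, #3→Delta 2·22=44, #4→Charlie 3·24=72, #5→Charlie 3·4=12, #6→Delta 8·22=176. Service 394; fixed 1547; total 1941.
No other subset beats 1158.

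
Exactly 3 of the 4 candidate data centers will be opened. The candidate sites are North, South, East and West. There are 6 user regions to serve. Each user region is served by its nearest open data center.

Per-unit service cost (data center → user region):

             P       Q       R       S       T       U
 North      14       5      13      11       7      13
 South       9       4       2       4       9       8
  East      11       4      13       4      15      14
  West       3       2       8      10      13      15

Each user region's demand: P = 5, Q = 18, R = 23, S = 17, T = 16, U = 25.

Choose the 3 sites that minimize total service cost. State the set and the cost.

With exactly 3 open, each user region uses its cheapest among the chosen.
{North, South, West}: P→West 3·5=15, Q→West 2·18=36, R→South 2·23=46, S→South 4·17=68, T→North 7·16=112, U→South 8·25=200. Service cost 477.
{South, East, West}: service cost 509
{North, South, East}: service cost 543
Among all 4 size-3 choices, {North, South, West} is lowest.

Choose North, South and West; total service cost 477.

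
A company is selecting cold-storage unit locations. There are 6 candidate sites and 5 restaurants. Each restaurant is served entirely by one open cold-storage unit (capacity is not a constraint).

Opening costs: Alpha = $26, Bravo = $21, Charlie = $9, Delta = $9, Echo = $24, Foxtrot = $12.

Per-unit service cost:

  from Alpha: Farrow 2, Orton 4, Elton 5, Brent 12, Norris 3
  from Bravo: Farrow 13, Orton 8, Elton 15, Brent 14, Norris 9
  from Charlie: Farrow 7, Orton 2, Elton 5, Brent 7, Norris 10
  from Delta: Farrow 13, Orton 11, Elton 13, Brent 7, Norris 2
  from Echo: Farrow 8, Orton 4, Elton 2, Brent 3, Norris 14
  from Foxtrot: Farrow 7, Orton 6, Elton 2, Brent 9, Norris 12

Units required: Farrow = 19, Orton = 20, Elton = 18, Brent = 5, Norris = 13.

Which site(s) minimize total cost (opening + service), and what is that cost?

Open Alpha, Charlie, Delta and Echo; minimum total cost 223.

For any fixed open set, each restaurant goes to its cheapest open site; total = fixed + service.
{Alpha, Charlie, Delta, Echo}: Farrow→Alpha 2·19=38, Orton→Charlie 2·20=40, Elton→Echo 2·18=36, Brent→Echo 3·5=15, Norris→Delta 2·13=26. Service 155; fixed 68; total 223.
{Alpha, Charlie, Echo}: Farrow→Alpha 2·19=38, Orton→Charlie 2·20=40, Elton→Echo 2·18=36, Brent→Echo 3·5=15, Norris→Alpha 3·13=39. Service 168; fixed 59; total 227.
{Alpha, Charlie, Delta, Foxtrot}: Farrow→Alpha 2·19=38, Orton→Charlie 2·20=40, Elton→Foxtrot 2·18=36, Brent→Charlie 7·5=35, Norris→Delta 2·13=26. Service 175; fixed 56; total 231.
{Alpha, Bravo, Charlie, Delta, Echo, Foxtrot}: service 155 + fixed 101 = 256
No other subset beats 223.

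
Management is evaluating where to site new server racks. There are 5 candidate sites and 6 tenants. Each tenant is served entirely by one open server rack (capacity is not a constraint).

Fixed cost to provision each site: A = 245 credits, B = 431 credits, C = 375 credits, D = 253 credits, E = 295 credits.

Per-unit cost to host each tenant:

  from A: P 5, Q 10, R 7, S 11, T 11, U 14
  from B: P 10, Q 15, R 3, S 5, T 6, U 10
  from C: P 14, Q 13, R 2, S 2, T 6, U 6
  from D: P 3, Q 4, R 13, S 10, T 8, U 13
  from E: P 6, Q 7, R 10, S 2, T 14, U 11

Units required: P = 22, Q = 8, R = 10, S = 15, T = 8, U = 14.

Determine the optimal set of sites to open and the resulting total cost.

For any fixed open set, each tenant goes to its cheapest open site; total = fixed + service.
{D}: P→D 3·22=66, Q→D 4·8=32, R→D 13·10=130, S→D 10·15=150, T→D 8·8=64, U→D 13·14=182. Service 624; fixed 253; total 877.
{E}: P→E 6·22=132, Q→E 7·8=56, R→E 10·10=100, S→E 2·15=30, T→E 14·8=112, U→E 11·14=154. Service 584; fixed 295; total 879.
{C, D}: P→D 3·22=66, Q→D 4·8=32, R→C 2·10=20, S→C 2·15=30, T→C 6·8=48, U→C 6·14=84. Service 280; fixed 628; total 908.
{A, B, C, D, E}: P→D 3·22=66, Q→D 4·8=32, R→C 2·10=20, S→C 2·15=30, T→B 6·8=48, U→C 6·14=84. Service 280; fixed 1599; total 1879.
No other subset beats 877.

Open D only; minimum total cost 877.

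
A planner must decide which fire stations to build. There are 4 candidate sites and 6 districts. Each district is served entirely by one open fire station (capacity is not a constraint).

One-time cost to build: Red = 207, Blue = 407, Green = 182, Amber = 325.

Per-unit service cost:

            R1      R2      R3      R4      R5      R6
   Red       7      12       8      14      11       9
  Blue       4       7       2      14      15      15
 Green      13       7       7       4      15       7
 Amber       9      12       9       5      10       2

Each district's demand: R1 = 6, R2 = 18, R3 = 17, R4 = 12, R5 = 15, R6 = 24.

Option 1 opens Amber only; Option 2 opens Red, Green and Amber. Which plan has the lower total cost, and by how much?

Option 1: {Amber}: R1→Amber 9·6=54, R2→Amber 12·18=216, R3→Amber 9·17=153, R4→Amber 5·12=60, R5→Amber 10·15=150, R6→Amber 2·24=48. Service 681; fixed 325; total 1006.
Option 2: {Red, Green, Amber}: R1→Red 7·6=42, R2→Green 7·18=126, R3→Green 7·17=119, R4→Green 4·12=48, R5→Amber 10·15=150, R6→Amber 2·24=48. Service 533; fixed 714; total 1247.
Difference: |1006 − 1247| = 241.

Option 1 is cheaper by 241.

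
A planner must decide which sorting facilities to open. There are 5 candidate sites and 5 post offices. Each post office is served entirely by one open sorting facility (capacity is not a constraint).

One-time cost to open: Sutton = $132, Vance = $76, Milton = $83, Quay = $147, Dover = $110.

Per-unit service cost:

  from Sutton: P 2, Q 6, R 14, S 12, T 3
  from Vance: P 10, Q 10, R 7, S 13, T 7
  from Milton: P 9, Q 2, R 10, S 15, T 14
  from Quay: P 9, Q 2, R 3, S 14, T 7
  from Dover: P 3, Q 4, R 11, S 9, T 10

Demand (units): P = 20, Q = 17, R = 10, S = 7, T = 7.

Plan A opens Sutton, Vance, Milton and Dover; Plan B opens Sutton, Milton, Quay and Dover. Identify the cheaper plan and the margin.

Plan A is cheaper by 31.

Plan A: {Sutton, Vance, Milton, Dover}: P→Sutton 2·20=40, Q→Milton 2·17=34, R→Vance 7·10=70, S→Dover 9·7=63, T→Sutton 3·7=21. Service 228; fixed 401; total 629.
Plan B: {Sutton, Milton, Quay, Dover}: P→Sutton 2·20=40, Q→Milton 2·17=34, R→Quay 3·10=30, S→Dover 9·7=63, T→Sutton 3·7=21. Service 188; fixed 472; total 660.
Difference: |629 − 660| = 31.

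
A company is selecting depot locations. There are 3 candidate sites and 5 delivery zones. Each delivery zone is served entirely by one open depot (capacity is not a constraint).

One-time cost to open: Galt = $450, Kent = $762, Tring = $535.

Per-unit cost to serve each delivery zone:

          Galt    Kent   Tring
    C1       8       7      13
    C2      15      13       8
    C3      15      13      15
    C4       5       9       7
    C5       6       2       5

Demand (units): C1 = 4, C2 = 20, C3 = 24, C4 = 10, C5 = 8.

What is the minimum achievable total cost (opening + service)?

For any fixed open set, each delivery zone goes to its cheapest open site; total = fixed + service.
{Tring}: C1→Tring 13·4=52, C2→Tring 8·20=160, C3→Tring 15·24=360, C4→Tring 7·10=70, C5→Tring 5·8=40. Service 682; fixed 535; total 1217.
{Galt}: C1→Galt 8·4=32, C2→Galt 15·20=300, C3→Galt 15·24=360, C4→Galt 5·10=50, C5→Galt 6·8=48. Service 790; fixed 450; total 1240.
{Kent}: service 706 + fixed 762 = 1468
{Galt, Kent, Tring}: C1→Kent 7·4=28, C2→Tring 8·20=160, C3→Kent 13·24=312, C4→Galt 5·10=50, C5→Kent 2·8=16. Service 566; fixed 1747; total 2313.
No other subset beats 1217.

Minimum total cost: 1217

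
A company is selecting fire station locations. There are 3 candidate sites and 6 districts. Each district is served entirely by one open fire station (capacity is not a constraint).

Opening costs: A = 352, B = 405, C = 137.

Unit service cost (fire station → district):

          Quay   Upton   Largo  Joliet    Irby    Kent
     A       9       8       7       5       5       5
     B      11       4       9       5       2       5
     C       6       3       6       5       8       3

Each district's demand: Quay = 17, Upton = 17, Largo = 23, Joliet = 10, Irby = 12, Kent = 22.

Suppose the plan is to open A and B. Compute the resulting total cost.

Each district is assigned to its cheapest site among the open ones.
{A, B}: Quay→A 9·17=153, Upton→B 4·17=68, Largo→A 7·23=161, Joliet→A 5·10=50, Irby→B 2·12=24, Kent→A 5·22=110. Service 566; fixed 757; total 1323.

Total cost: 1323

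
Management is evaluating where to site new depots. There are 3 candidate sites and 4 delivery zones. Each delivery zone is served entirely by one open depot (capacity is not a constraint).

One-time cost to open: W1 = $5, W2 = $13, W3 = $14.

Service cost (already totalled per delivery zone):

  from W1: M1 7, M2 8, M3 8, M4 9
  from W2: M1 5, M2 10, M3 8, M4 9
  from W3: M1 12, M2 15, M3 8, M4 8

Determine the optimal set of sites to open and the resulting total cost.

Open W1 only; minimum total cost 37.

For any fixed open set, each delivery zone goes to its cheapest open site; total = fixed + service.
{W1}: M1→W1 7, M2→W1 8, M3→W1 8, M4→W1 9. Service 32; fixed 5; total 37.
{W2}: service 32 + fixed 13 = 45
{W1, W2}: service 30 + fixed 18 = 48
{W1, W2, W3}: M1→W2 5, M2→W1 8, M3→W1 8, M4→W3 8. Service 29; fixed 32; total 61.
No other subset beats 37.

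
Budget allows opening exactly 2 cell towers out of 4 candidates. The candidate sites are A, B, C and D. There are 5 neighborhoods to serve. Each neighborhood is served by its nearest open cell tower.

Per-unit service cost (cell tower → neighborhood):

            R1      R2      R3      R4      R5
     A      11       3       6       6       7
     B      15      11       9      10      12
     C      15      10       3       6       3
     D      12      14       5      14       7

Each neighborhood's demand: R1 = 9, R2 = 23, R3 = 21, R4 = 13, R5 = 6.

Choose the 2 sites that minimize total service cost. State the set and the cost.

With exactly 2 open, each neighborhood uses its cheapest among the chosen.
{A, C}: R1→A 11·9=99, R2→A 3·23=69, R3→C 3·21=63, R4→A 6·13=78, R5→C 3·6=18. Service cost 327.
{A, D}: service cost 393
{A, B}: service cost 414
Among all 6 size-2 choices, {A, C} is lowest.

Choose A and C; total service cost 327.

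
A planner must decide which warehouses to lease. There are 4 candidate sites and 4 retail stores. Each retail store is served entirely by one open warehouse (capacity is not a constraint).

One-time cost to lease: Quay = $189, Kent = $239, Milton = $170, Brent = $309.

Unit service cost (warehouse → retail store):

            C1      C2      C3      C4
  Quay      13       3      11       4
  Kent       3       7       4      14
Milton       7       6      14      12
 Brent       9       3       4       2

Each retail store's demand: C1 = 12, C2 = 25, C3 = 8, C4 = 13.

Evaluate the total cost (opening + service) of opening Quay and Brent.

Total cost: 739

Each retail store is assigned to its cheapest site among the open ones.
{Quay, Brent}: C1→Brent 9·12=108, C2→Quay 3·25=75, C3→Brent 4·8=32, C4→Brent 2·13=26. Service 241; fixed 498; total 739.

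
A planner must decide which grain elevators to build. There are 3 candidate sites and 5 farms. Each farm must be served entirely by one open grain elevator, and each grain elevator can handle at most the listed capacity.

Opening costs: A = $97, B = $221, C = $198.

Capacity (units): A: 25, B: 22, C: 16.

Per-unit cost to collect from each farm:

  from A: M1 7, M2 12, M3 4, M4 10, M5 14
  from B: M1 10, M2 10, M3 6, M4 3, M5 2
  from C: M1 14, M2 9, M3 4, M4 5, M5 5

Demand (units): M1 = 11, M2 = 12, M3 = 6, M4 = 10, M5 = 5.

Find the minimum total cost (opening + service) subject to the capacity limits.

Minimum total cost: 615

Open {A, B}: M1→A 7·11=77, M2→A 12·12=144, M3→B 6·6=36, M4→B 3·10=30, M5→B 2·5=10.
Loads: A carries 23/25, B carries 21/22. Service 297; fixed 318; total 615.
Next best feasible plan costs 639.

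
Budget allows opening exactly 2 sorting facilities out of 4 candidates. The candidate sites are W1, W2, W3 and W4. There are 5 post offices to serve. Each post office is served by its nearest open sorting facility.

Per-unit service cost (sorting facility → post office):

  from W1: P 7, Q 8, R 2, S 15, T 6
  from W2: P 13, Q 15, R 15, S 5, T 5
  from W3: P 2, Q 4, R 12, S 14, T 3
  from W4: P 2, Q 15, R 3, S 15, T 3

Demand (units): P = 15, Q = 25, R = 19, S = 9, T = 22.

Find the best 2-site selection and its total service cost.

Choose W1 and W3; total service cost 360.

With exactly 2 open, each post office uses its cheapest among the chosen.
{W1, W3}: P→W3 2·15=30, Q→W3 4·25=100, R→W1 2·19=38, S→W3 14·9=126, T→W3 3·22=66. Service cost 360.
{W3, W4}: service cost 379
{W1, W4}: service cost 469
Among all 6 size-2 choices, {W1, W3} is lowest.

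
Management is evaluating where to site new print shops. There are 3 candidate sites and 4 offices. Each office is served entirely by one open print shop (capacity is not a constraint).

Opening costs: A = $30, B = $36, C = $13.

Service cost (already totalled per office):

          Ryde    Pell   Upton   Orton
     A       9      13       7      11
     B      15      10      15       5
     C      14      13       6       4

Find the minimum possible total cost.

Minimum total cost: 50

For any fixed open set, each office goes to its cheapest open site; total = fixed + service.
{C}: Ryde→C 14, Pell→C 13, Upton→C 6, Orton→C 4. Service 37; fixed 13; total 50.
{A}: service 40 + fixed 30 = 70
{A, C}: service 32 + fixed 43 = 75
{A, B, C}: Ryde→A 9, Pell→B 10, Upton→C 6, Orton→C 4. Service 29; fixed 79; total 108.
(All 7 nonempty subsets were checked; C only is lowest.)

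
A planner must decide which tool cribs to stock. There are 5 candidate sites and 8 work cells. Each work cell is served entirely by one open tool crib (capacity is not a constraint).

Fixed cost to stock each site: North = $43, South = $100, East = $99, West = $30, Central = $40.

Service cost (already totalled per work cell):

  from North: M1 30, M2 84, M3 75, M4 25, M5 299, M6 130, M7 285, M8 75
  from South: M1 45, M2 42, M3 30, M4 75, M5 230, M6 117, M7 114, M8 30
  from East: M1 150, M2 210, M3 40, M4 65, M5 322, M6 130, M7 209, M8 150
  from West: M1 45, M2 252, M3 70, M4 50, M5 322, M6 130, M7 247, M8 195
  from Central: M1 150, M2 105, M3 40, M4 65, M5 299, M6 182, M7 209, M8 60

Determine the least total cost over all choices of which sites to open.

Minimum total cost: 761

For any fixed open set, each work cell goes to its cheapest open site; total = fixed + service.
{North, South}: M1→North 30, M2→South 42, M3→South 30, M4→North 25, M5→South 230, M6→South 117, M7→South 114, M8→South 30. Service 618; fixed 143; total 761.
{South}: service 683 + fixed 100 = 783
{South, West}: service 658 + fixed 130 = 788
{North, South, East, West, Central}: service 618 + fixed 312 = 930
No other subset beats 761.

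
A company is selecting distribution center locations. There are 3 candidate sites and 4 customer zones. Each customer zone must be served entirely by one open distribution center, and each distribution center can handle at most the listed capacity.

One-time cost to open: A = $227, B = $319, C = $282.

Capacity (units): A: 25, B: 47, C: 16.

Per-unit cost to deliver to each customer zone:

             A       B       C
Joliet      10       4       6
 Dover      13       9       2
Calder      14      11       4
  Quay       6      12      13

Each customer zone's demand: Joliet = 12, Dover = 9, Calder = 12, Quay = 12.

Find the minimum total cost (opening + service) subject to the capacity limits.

Open {B}: Joliet→B 4·12=48, Dover→B 9·9=81, Calder→B 11·12=132, Quay→B 12·12=144.
Loads: B carries 45/47. Service 405; fixed 319; total 724.
Next best feasible plan costs 879.

Minimum total cost: 724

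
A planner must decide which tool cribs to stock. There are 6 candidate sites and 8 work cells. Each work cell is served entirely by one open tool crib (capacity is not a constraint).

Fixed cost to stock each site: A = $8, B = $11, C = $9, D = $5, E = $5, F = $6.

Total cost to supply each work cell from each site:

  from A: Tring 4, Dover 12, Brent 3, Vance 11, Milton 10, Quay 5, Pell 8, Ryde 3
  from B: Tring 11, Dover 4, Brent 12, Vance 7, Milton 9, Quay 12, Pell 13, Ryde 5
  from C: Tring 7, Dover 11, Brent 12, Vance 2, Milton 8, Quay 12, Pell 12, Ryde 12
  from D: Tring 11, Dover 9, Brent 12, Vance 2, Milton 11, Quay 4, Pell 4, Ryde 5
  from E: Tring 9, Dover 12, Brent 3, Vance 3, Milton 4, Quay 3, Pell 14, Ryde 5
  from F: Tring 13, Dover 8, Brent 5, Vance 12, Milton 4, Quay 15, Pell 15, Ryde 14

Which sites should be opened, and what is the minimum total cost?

Open D and E; minimum total cost 49.

For any fixed open set, each work cell goes to its cheapest open site; total = fixed + service.
{D, E}: Tring→E 9, Dover→D 9, Brent→E 3, Vance→D 2, Milton→E 4, Quay→E 3, Pell→D 4, Ryde→D 5. Service 39; fixed 10; total 49.
{A, D, E}: Tring→A 4, Dover→D 9, Brent→A 3, Vance→D 2, Milton→E 4, Quay→E 3, Pell→D 4, Ryde→A 3. Service 32; fixed 18; total 50.
{A, D, F}: service 32 + fixed 19 = 51
{A, B, C, D, E, F}: service 27 + fixed 44 = 71
No other subset beats 49.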